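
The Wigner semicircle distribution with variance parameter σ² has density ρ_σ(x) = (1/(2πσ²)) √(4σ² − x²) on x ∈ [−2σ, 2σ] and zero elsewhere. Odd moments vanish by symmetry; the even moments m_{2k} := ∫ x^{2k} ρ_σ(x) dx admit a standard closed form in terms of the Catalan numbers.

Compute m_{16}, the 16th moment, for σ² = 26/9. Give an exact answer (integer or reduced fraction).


By the scaled semicircle moment identity, m_{2k} = σ^{2k} · C_k with k = 8.
C_8 = (1/(k+1)) · C(2k, k) = (1/9) · C(16, 8) = (1/9) · 12870 = 1430.
σ^{2k} = (σ²)^k = (26/9)^8 = 208827064576/43046721.

Therefore m_{16} = σ^{16} · C_8 = (208827064576/43046721) · 1430 = 298622702343680/43046721.


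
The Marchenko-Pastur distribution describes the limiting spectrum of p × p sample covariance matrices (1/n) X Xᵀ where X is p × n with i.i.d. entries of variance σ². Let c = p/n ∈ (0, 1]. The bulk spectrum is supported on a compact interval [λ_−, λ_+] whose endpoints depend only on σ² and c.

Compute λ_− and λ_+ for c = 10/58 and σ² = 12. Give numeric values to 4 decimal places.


c = 10/58 = 0.172414; √c = 0.415227.
λ_− = σ² (1 − √c)² = 12 · (1 − 0.415227)² = 12 · (0.584773)² = 4.103508.
λ_+ = σ² (1 + √c)² = 12 · (1 + 0.415227)² = 12 · (1.415227)² = 24.034423.

Rounded to 4 decimal places: λ_− ≈ 4.1035, λ_+ ≈ 24.0344.


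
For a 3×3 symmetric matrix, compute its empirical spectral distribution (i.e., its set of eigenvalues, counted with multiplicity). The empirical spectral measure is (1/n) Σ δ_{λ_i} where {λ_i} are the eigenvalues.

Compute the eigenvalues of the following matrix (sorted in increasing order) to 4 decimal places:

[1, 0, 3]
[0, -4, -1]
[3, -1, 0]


Since M is real symmetric, all three eigenvalues are real; they are the roots of det(λI − M) = λ³ − (tr M) λ² + s λ − det M, where s is the sum of the principal 2×2 minors.
tr M = 1 + (-4) + 0 = -3.
s = (1·(-4) − 0²) + (1·0 − 3²) + ((-4)·0 − (-1)²) = -4 + (-9) + (-1) = -14.
det M (expand along row 1) = 1·(-1) − 0·3 + 3·12 = 35.
Characteristic polynomial: λ³ + 3λ² − 14λ − 35 = 0.
Substitute λ = y + (tr M)/3 = y − 1.000000 to remove the quadratic term: y³ + p·y + q = 0 with p = s − (tr M)²/3 = -17.000000 and q = −2(tr M)³/27 + (tr M)·s/3 − det M = -19.000000.
Three real roots ⇒ use the trigonometric (Viète) form: r = 2√(−p/3) = 4.760952, φ = arccos(3q/(p·r)) = arccos(0.704259) = 0.789418 rad.
y_k = r·cos(φ/3 − 2πk/3) for k = 0, 1, 2 gives y = 4.597071, -1.226062, -3.371010.
λ_k = y_k − 1.000000 gives λ = 3.5971, -2.2261, -4.3710 (check: the sum is -3.0000 = tr M).

Eigenvalues sorted in increasing order: [-4.3710, -2.2261, 3.5971].


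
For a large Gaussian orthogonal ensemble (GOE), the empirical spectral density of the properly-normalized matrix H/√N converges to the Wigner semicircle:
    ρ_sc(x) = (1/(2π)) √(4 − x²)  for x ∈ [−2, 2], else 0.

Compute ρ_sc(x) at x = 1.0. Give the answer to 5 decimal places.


ρ_sc(x) = (1/(2π)) √(4 − x²). With x = 1.0:
  4 − x² = 4 − (1.0)² = 4 − 1.000000 = 3.000000.
  √(4 − x²) = 1.732051.
  1/(2π) = 0.159155.
  ρ_sc(1.0) = 0.159155 · 1.732051 = 0.275664.

Rounded to 5 decimal places: ρ_sc(1.0) ≈ 0.27566.


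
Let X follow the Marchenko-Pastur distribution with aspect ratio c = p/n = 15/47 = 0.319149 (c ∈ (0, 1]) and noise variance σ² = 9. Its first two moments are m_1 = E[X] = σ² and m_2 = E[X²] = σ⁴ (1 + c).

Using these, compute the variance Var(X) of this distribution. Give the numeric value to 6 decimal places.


m_1 = E[X] = σ² = 9, so m_1² = 81.
m_2 = E[X²] = σ⁴ (1 + c) = 81 · (1 + 0.319149) = 81 · 1.319149 = 106.851064.
(Note m_2 − m_1² simplifies to c · σ⁴ = 0.319149 · 81.)

Var(X) = m_2 − m_1² = 106.851064 − 81 = 25.851064.


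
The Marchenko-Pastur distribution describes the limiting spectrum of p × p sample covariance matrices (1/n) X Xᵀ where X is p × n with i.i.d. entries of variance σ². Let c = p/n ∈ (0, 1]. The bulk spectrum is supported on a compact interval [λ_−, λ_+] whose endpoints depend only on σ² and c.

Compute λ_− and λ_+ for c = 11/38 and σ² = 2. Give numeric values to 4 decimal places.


c = 11/38 = 0.289474; √c = 0.538028.
λ_− = σ² (1 − √c)² = 2 · (1 − 0.538028)² = 2 · (0.461972)² = 0.426837.
λ_+ = σ² (1 + √c)² = 2 · (1 + 0.538028)² = 2 · (1.538028)² = 4.731058.

Rounded to 4 decimal places: λ_− ≈ 0.4268, λ_+ ≈ 4.7311.


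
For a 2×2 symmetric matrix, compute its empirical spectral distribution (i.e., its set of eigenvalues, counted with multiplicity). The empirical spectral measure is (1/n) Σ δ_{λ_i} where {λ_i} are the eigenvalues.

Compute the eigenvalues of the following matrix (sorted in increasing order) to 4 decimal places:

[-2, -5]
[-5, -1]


Since M is real symmetric, both eigenvalues are real; they are the roots of det(λI − M) = λ² − (tr M) λ + det M.
tr M = -2 + (-1) = -3.
det M = (-2)·(-1) − (-5)² = 2 − 25 = -23.
Characteristic polynomial: λ² + 3λ − 23 = 0.
Discriminant Δ = (tr M)² − 4·det M = 9 − (-92) = 101; √Δ = 10.049876.
λ = (tr M ± √Δ)/2 = (-3 ± 10.049876)/2, giving (tr M − √Δ)/2 = -6.5249 and (tr M + √Δ)/2 = 3.5249.

Eigenvalues sorted in increasing order: [-6.5249, 3.5249].


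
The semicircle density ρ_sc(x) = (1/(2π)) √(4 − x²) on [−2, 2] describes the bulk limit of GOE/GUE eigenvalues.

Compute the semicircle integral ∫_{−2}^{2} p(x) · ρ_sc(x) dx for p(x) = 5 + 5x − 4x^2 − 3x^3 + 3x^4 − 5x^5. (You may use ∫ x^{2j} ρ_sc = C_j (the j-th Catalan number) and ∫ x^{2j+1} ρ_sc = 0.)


Write p(x) = Σ a_i x^i, split into monomials and integrate each against ρ_sc separately.
Using ∫ x^{2j} ρ_sc = C_j = (1/(j+1)) C(2j, j) (Catalan numbers) and ∫ x^{2j+1} ρ_sc = 0 (odd monomials vanish by symmetry):
  i = 0 (even): a_0 · C_{0} = 5 · 1 = 5
  i = 1 (odd): ∫ x^1 ρ_sc = 0 (vanishes)
  i = 2 (even): a_2 · C_{1} = -4 · 1 = -4
  i = 3 (odd): ∫ x^3 ρ_sc = 0 (vanishes)
  i = 4 (even): a_4 · C_{2} = 3 · 2 = 6
  i = 5 (odd): ∫ x^5 ρ_sc = 0 (vanishes)

Summing the contributions: ∫_{−2}^{2} p(x) ρ_sc(x) dx = 5 + (-4) + 6 = 7.


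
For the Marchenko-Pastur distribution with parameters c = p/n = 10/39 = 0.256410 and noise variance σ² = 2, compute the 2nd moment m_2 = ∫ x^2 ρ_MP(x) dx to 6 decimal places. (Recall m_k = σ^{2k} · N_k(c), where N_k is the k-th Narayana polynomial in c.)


E[X²] = σ⁴ (1 + c) (second MP moment). With σ² = 2 (so σ⁴ = 4) and c = 10/39 = 0.256410: E[X²] = 4 · (1 + 0.256410) = 4 · 1.256410.

So E[X^2] = 5.025641.


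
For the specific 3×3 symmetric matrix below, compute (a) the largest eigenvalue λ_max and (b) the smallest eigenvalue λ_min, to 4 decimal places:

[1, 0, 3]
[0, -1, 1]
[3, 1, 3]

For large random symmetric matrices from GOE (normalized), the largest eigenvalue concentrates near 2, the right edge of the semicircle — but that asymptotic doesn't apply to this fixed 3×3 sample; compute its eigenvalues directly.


Since M is real symmetric, all three eigenvalues are real; they are the roots of det(λI − M) = λ³ − (tr M) λ² + s λ − det M, where s is the sum of the principal 2×2 minors.
tr M = 1 + (-1) + 3 = 3.
s = (1·(-1) − 0²) + (1·3 − 3²) + ((-1)·3 − 1²) = -1 + (-6) + (-4) = -11.
det M (expand along row 1) = 1·(-4) − 0·(-3) + 3·3 = 5.
Characteristic polynomial: λ³ − 3λ² − 11λ − 5 = 0.
Substitute λ = y + (tr M)/3 = y + 1.000000 to remove the quadratic term: y³ + p·y + q = 0 with p = s − (tr M)²/3 = -14.000000 and q = −2(tr M)³/27 + (tr M)·s/3 − det M = -18.000000.
Three real roots ⇒ use the trigonometric (Viète) form: r = 2√(−p/3) = 4.320494, φ = arccos(3q/(p·r)) = arccos(0.892755) = 0.467373 rad.
y_k = r·cos(φ/3 − 2πk/3) for k = 0, 1, 2 gives y = 4.268169, -1.553523, -2.714645.
λ_k = y_k + 1.000000 gives λ = 5.2682, -0.5535, -1.7146 (check: the sum is 3.0000 = tr M).

Hence λ_max = 5.2682 and λ_min = -1.7146.


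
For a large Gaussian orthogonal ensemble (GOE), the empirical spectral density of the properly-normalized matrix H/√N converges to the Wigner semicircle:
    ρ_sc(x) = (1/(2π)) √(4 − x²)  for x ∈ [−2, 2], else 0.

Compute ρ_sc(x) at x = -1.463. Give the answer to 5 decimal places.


ρ_sc(x) = (1/(2π)) √(4 − x²). With x = -1.463:
  4 − x² = 4 − (-1.463)² = 4 − 2.140369 = 1.859631.
  √(4 − x²) = 1.363683.
  1/(2π) = 0.159155.
  ρ_sc(-1.463) = 0.159155 · 1.363683 = 0.217037.

Rounded to 5 decimal places: ρ_sc(-1.463) ≈ 0.21704.


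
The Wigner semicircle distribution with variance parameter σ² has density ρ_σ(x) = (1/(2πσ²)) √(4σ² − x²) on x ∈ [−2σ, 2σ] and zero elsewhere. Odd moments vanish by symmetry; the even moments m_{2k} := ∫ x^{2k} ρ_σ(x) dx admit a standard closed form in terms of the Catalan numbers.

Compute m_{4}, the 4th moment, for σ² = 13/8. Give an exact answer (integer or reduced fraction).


By the scaled semicircle moment identity, m_{2k} = σ^{2k} · C_k with k = 2.
C_2 = (1/(k+1)) · C(2k, k) = (1/3) · C(4, 2) = (1/3) · 6 = 2.
σ^{2k} = (σ²)^k = (13/8)^2 = 169/64.

Therefore m_{4} = σ^{4} · C_2 = (169/64) · 2 = 169/32.


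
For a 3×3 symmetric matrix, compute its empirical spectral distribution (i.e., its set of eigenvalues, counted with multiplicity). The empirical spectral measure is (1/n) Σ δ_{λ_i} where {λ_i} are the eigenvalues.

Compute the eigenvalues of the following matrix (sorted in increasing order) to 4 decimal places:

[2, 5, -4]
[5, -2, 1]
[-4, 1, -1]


Since M is real symmetric, all three eigenvalues are real; they are the roots of det(λI − M) = λ³ − (tr M) λ² + s λ − det M, where s is the sum of the principal 2×2 minors.
tr M = 2 + (-2) + (-1) = -1.
s = (2·(-2) − 5²) + (2·(-1) − (-4)²) + ((-2)·(-1) − 1²) = -29 + (-18) + 1 = -46.
det M (expand along row 1) = 2·1 − 5·(-1) + (-4)·(-3) = 19.
Characteristic polynomial: λ³ + λ² − 46λ − 19 = 0.
Substitute λ = y + (tr M)/3 = y − 0.333333 to remove the quadratic term: y³ + p·y + q = 0 with p = s − (tr M)²/3 = -46.333333 and q = −2(tr M)³/27 + (tr M)·s/3 − det M = -3.592593.
Three real roots ⇒ use the trigonometric (Viète) form: r = 2√(−p/3) = 7.859884, φ = arccos(3q/(p·r)) = arccos(0.029595) = 1.541197 rad.
y_k = r·cos(φ/3 − 2πk/3) for k = 0, 1, 2 gives y = 6.845302, -0.077548, -6.767754.
λ_k = y_k − 0.333333 gives λ = 6.5120, -0.4109, -7.1011 (check: the sum is -1.0000 = tr M).

Eigenvalues sorted in increasing order: [-7.1011, -0.4109, 6.5120].


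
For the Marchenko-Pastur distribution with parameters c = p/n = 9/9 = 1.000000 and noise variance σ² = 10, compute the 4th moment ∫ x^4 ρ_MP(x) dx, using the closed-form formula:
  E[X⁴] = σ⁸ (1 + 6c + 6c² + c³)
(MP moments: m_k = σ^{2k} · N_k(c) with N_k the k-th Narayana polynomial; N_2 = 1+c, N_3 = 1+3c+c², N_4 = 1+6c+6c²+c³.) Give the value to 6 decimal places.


E[X⁴] = σ⁸ (1 + 6c + 6c² + c³) (fourth MP moment). With σ² = 10 (so σ⁸ = 10000) and c = 9/9 = 1.000000: E[X⁴] = 10000 · (1 + 6·1.000000 + 6·(1.000000)² + (1.000000)³) = 10000 · 14.000000.

So E[X^4] = 140000.000000.


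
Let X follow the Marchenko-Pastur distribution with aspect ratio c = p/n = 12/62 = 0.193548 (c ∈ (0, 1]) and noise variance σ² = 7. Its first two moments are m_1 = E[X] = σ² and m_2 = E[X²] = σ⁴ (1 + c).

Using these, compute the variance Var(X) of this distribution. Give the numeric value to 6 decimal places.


m_1 = E[X] = σ² = 7, so m_1² = 49.
m_2 = E[X²] = σ⁴ (1 + c) = 49 · (1 + 0.193548) = 49 · 1.193548 = 58.483871.
(Note m_2 − m_1² simplifies to c · σ⁴ = 0.193548 · 49.)

Var(X) = m_2 − m_1² = 58.483871 − 49 = 9.483871.


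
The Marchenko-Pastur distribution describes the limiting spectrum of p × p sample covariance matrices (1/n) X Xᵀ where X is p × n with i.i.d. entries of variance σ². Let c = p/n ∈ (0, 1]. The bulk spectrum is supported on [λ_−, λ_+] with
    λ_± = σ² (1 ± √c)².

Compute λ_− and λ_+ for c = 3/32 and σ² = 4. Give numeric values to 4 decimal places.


c = 3/32 = 0.093750; √c = 0.306186.
λ_− = σ² (1 − √c)² = 4 · (1 − 0.306186)² = 4 · (0.693814)² = 1.925510.
λ_+ = σ² (1 + √c)² = 4 · (1 + 0.306186)² = 4 · (1.306186)² = 6.824490.

Rounded to 4 decimal places: λ_− ≈ 1.9255, λ_+ ≈ 6.8245.


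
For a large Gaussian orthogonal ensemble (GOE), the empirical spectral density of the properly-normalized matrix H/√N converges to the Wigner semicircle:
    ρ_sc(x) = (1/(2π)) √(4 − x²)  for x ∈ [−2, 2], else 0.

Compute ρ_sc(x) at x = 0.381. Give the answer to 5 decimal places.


ρ_sc(x) = (1/(2π)) √(4 − x²). With x = 0.381:
  4 − x² = 4 − (0.381)² = 4 − 0.145161 = 3.854839.
  √(4 − x²) = 1.963374.
  1/(2π) = 0.159155.
  ρ_sc(0.381) = 0.159155 · 1.963374 = 0.312481.

Rounded to 5 decimal places: ρ_sc(0.381) ≈ 0.31248.


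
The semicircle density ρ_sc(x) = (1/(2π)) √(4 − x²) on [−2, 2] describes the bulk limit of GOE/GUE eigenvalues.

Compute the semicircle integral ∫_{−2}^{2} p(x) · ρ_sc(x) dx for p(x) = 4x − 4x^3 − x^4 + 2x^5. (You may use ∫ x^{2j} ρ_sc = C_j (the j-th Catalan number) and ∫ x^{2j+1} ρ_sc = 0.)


Write p(x) = Σ a_i x^i, split into monomials and integrate each against ρ_sc separately.
Using ∫ x^{2j} ρ_sc = C_j = (1/(j+1)) C(2j, j) (Catalan numbers) and ∫ x^{2j+1} ρ_sc = 0 (odd monomials vanish by symmetry):
  i = 1 (odd): ∫ x^1 ρ_sc = 0 (vanishes)
  i = 3 (odd): ∫ x^3 ρ_sc = 0 (vanishes)
  i = 4 (even): a_4 · C_{2} = -1 · 2 = -2
  i = 5 (odd): ∫ x^5 ρ_sc = 0 (vanishes)

Summing the contributions: ∫_{−2}^{2} p(x) ρ_sc(x) dx = -2.


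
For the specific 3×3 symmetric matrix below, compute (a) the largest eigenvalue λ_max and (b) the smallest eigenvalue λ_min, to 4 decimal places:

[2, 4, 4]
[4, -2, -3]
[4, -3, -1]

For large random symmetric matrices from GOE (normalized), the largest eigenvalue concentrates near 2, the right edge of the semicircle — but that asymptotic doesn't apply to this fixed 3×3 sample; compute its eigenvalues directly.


Since M is real symmetric, all three eigenvalues are real; they are the roots of det(λI − M) = λ³ − (tr M) λ² + s λ − det M, where s is the sum of the principal 2×2 minors.
tr M = 2 + (-2) + (-1) = -1.
s = (2·(-2) − 4²) + (2·(-1) − 4²) + ((-2)·(-1) − (-3)²) = -20 + (-18) + (-7) = -45.
det M (expand along row 1) = 2·(-7) − 4·8 + 4·(-4) = -62.
Characteristic polynomial: λ³ + λ² − 45λ + 62 = 0.
Substitute λ = y + (tr M)/3 = y − 0.333333 to remove the quadratic term: y³ + p·y + q = 0 with p = s − (tr M)²/3 = -45.333333 and q = −2(tr M)³/27 + (tr M)·s/3 − det M = 77.074074.
Three real roots ⇒ use the trigonometric (Viète) form: r = 2√(−p/3) = 7.774603, φ = arccos(3q/(p·r)) = arccos(-0.656045) = 2.286363 rad.
y_k = r·cos(φ/3 − 2πk/3) for k = 0, 1, 2 gives y = 5.623939, 1.836881, -7.460820.
λ_k = y_k − 0.333333 gives λ = 5.2906, 1.5035, -7.7942 (check: the sum is -1.0000 = tr M).

Hence λ_max = 5.2906 and λ_min = -7.7942.


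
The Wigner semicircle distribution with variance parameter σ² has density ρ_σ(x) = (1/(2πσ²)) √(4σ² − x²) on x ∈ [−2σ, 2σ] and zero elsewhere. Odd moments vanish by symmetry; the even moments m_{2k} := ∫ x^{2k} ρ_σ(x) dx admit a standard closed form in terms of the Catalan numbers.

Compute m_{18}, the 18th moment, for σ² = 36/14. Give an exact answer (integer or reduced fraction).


By the scaled semicircle moment identity, m_{2k} = σ^{2k} · C_k with k = 9.
C_9 = (1/(k+1)) · C(2k, k) = (1/10) · C(18, 9) = (1/10) · 48620 = 4862.
σ^{2k} = (σ²)^k = (36/14)^9 = 198359290368/40353607.

Therefore m_{18} = σ^{18} · C_9 = (198359290368/40353607) · 4862 = 964422869769216/40353607.


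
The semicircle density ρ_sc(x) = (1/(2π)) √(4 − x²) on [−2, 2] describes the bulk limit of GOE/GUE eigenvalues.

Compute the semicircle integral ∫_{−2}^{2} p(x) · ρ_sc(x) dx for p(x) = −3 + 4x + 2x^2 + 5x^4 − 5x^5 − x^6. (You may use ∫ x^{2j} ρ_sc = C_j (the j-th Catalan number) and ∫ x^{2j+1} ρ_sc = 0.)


Write p(x) = Σ a_i x^i, split into monomials and integrate each against ρ_sc separately.
Using ∫ x^{2j} ρ_sc = C_j = (1/(j+1)) C(2j, j) (Catalan numbers) and ∫ x^{2j+1} ρ_sc = 0 (odd monomials vanish by symmetry):
  i = 0 (even): a_0 · C_{0} = -3 · 1 = -3
  i = 1 (odd): ∫ x^1 ρ_sc = 0 (vanishes)
  i = 2 (even): a_2 · C_{1} = 2 · 1 = 2
  i = 4 (even): a_4 · C_{2} = 5 · 2 = 10
  i = 5 (odd): ∫ x^5 ρ_sc = 0 (vanishes)
  i = 6 (even): a_6 · C_{3} = -1 · 5 = -5

Summing the contributions: ∫_{−2}^{2} p(x) ρ_sc(x) dx = (-3) + 2 + 10 + (-5) = 4.


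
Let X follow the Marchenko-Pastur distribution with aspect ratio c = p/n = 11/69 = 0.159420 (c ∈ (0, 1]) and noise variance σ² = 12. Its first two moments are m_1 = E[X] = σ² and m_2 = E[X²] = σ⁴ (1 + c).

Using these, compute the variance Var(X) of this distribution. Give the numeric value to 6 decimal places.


m_1 = E[X] = σ² = 12, so m_1² = 144.
m_2 = E[X²] = σ⁴ (1 + c) = 144 · (1 + 0.159420) = 144 · 1.159420 = 166.956522.
(Note m_2 − m_1² simplifies to c · σ⁴ = 0.159420 · 144.)

Var(X) = m_2 − m_1² = 166.956522 − 144 = 22.956522.


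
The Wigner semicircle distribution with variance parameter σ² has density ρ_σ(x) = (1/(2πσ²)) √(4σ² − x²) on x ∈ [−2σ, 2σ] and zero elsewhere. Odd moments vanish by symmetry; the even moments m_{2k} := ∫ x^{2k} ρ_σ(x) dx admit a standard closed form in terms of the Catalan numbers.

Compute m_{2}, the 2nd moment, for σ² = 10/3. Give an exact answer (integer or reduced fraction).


By the scaled semicircle moment identity, m_{2k} = σ^{2k} · C_k with k = 1.
C_1 = (1/(k+1)) · C(2k, k) = (1/2) · C(2, 1) = (1/2) · 2 = 1.
σ^{2k} = (σ²)^k = (10/3)^1 = 10/3.

Therefore m_{2} = σ^{2} · C_1 = (10/3) · 1 = 10/3.


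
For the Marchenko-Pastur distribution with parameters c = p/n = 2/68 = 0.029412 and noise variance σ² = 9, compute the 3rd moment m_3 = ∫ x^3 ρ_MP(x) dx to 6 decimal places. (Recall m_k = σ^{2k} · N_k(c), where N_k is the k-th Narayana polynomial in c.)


E[X³] = σ⁶ (1 + 3c + c²) (third MP moment). With σ² = 9 (so σ⁶ = 729) and c = 2/68 = 0.029412: E[X³] = 729 · (1 + 3·0.029412 + (0.029412)²) = 729 · 1.089100.

So E[X^3] = 793.954152.


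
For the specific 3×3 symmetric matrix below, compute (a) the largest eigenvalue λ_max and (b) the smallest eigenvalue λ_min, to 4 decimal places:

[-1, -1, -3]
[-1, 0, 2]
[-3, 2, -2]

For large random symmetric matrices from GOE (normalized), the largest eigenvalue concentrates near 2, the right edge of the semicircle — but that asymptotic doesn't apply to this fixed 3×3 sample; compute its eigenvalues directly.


Since M is real symmetric, all three eigenvalues are real; they are the roots of det(λI − M) = λ³ − (tr M) λ² + s λ − det M, where s is the sum of the principal 2×2 minors.
tr M = -1 + 0 + (-2) = -3.
s = ((-1)·0 − (-1)²) + ((-1)·(-2) − (-3)²) + (0·(-2) − 2²) = -1 + (-7) + (-4) = -12.
det M (expand along row 1) = (-1)·(-4) − (-1)·8 + (-3)·(-2) = 18.
Characteristic polynomial: λ³ + 3λ² − 12λ − 18 = 0.
Substitute λ = y + (tr M)/3 = y − 1.000000 to remove the quadratic term: y³ + p·y + q = 0 with p = s − (tr M)²/3 = -15.000000 and q = −2(tr M)³/27 + (tr M)·s/3 − det M = -4.000000.
Three real roots ⇒ use the trigonometric (Viète) form: r = 2√(−p/3) = 4.472136, φ = arccos(3q/(p·r)) = arccos(0.178885) = 1.390943 rad.
y_k = r·cos(φ/3 − 2πk/3) for k = 0, 1, 2 gives y = 4.000000, -0.267949, -3.732051.
λ_k = y_k − 1.000000 gives λ = 3.0000, -1.2679, -4.7321 (check: the sum is -3.0000 = tr M).

Hence λ_max = 3.0000 and λ_min = -4.7321.


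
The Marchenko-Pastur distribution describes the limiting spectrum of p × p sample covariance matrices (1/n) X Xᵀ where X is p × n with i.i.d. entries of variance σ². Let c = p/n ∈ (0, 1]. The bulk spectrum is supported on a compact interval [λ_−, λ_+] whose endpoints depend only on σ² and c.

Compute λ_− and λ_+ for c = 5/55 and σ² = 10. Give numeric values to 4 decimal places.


c = 5/55 = 0.090909; √c = 0.301511.
λ_− = σ² (1 − √c)² = 10 · (1 − 0.301511)² = 10 · (0.698489)² = 4.878864.
λ_+ = σ² (1 + √c)² = 10 · (1 + 0.301511)² = 10 · (1.301511)² = 16.939318.

Rounded to 4 decimal places: λ_− ≈ 4.8789, λ_+ ≈ 16.9393.


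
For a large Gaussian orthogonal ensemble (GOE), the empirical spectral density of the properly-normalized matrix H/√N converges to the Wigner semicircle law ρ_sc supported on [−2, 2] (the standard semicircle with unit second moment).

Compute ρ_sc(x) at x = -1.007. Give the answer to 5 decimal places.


ρ_sc(x) = (1/(2π)) √(4 − x²). With x = -1.007:
  4 − x² = 4 − (-1.007)² = 4 − 1.014049 = 2.985951.
  √(4 − x²) = 1.727990.
  1/(2π) = 0.159155.
  ρ_sc(-1.007) = 0.159155 · 1.727990 = 0.275018.

Rounded to 5 decimal places: ρ_sc(-1.007) ≈ 0.27502.


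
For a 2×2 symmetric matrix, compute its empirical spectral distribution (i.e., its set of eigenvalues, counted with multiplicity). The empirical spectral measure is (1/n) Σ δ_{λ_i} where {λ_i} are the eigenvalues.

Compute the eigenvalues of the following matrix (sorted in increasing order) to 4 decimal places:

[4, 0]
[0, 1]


Since M is real symmetric, both eigenvalues are real; they are the roots of det(λI − M) = λ² − (tr M) λ + det M.
tr M = 4 + 1 = 5.
det M = 4·1 − 0² = 4 − 0 = 4.
Characteristic polynomial: λ² − 5λ + 4 = 0.
Discriminant Δ = (tr M)² − 4·det M = 25 − 16 = 9; √Δ = 3.000000.
λ = (tr M ± √Δ)/2 = (5 ± 3.000000)/2, giving (tr M − √Δ)/2 = 1.0000 and (tr M + √Δ)/2 = 4.0000.

Eigenvalues sorted in increasing order: [1.0000, 4.0000].


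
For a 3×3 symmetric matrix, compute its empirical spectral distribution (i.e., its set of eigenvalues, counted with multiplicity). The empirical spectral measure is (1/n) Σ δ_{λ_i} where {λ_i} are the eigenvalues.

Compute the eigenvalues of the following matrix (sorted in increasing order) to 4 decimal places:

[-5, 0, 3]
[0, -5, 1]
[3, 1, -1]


Since M is real symmetric, all three eigenvalues are real; they are the roots of det(λI − M) = λ³ − (tr M) λ² + s λ − det M, where s is the sum of the principal 2×2 minors.
tr M = -5 + (-5) + (-1) = -11.
s = ((-5)·(-5) − 0²) + ((-5)·(-1) − 3²) + ((-5)·(-1) − 1²) = 25 + (-4) + 4 = 25.
det M (expand along row 1) = (-5)·4 − 0·(-3) + 3·15 = 25.
Characteristic polynomial: λ³ + 11λ² + 25λ − 25 = 0.
Substitute λ = y + (tr M)/3 = y − 3.666667 to remove the quadratic term: y³ + p·y + q = 0 with p = s − (tr M)²/3 = -15.333333 and q = −2(tr M)³/27 + (tr M)·s/3 − det M = -18.074074.
Three real roots ⇒ use the trigonometric (Viète) form: r = 2√(−p/3) = 4.521553, φ = arccos(3q/(p·r)) = arccos(0.782083) = 0.672794 rad.
y_k = r·cos(φ/3 − 2πk/3) for k = 0, 1, 2 gives y = 4.408324, -1.333333, -3.074991.
λ_k = y_k − 3.666667 gives λ = 0.7417, -5.0000, -6.7417 (check: the sum is -11.0000 = tr M).

Eigenvalues sorted in increasing order: [-6.7417, -5.0000, 0.7417].


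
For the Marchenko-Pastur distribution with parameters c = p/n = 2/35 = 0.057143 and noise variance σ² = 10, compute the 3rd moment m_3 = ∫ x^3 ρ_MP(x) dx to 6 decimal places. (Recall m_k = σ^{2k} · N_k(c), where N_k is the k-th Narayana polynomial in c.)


E[X³] = σ⁶ (1 + 3c + c²) (third MP moment). With σ² = 10 (so σ⁶ = 1000) and c = 2/35 = 0.057143: E[X³] = 1000 · (1 + 3·0.057143 + (0.057143)²) = 1000 · 1.174694.

So E[X^3] = 1174.693878.


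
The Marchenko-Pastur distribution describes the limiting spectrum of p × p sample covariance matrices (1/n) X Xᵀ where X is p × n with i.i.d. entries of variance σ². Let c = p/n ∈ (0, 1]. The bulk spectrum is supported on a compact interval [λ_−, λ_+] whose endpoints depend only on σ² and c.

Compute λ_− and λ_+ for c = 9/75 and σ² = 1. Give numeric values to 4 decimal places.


c = 9/75 = 0.120000; √c = 0.346410.
λ_− = σ² (1 − √c)² = 1 · (1 − 0.346410)² = 1 · (0.653590)² = 0.427180.
λ_+ = σ² (1 + √c)² = 1 · (1 + 0.346410)² = 1 · (1.346410)² = 1.812820.

Rounded to 4 decimal places: λ_− ≈ 0.4272, λ_+ ≈ 1.8128.


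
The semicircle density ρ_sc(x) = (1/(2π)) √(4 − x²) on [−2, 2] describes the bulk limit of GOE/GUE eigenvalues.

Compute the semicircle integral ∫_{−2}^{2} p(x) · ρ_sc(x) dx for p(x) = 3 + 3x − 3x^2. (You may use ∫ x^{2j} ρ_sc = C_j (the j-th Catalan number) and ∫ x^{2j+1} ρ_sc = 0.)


Write p(x) = Σ a_i x^i, split into monomials and integrate each against ρ_sc separately.
Using ∫ x^{2j} ρ_sc = C_j = (1/(j+1)) C(2j, j) (Catalan numbers) and ∫ x^{2j+1} ρ_sc = 0 (odd monomials vanish by symmetry):
  i = 0 (even): a_0 · C_{0} = 3 · 1 = 3
  i = 1 (odd): ∫ x^1 ρ_sc = 0 (vanishes)
  i = 2 (even): a_2 · C_{1} = -3 · 1 = -3

Summing the contributions: ∫_{−2}^{2} p(x) ρ_sc(x) dx = 3 + (-3) = 0.


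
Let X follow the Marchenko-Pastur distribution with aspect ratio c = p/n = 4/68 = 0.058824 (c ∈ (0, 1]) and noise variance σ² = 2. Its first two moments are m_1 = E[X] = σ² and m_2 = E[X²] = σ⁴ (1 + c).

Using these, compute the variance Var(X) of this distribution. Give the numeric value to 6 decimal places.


m_1 = E[X] = σ² = 2, so m_1² = 4.
m_2 = E[X²] = σ⁴ (1 + c) = 4 · (1 + 0.058824) = 4 · 1.058824 = 4.235294.
(Note m_2 − m_1² simplifies to c · σ⁴ = 0.058824 · 4.)

Var(X) = m_2 − m_1² = 4.235294 − 4 = 0.235294.


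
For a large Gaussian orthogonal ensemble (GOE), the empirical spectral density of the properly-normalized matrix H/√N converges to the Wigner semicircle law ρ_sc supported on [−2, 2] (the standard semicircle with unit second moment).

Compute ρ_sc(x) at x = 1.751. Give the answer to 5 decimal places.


ρ_sc(x) = (1/(2π)) √(4 − x²). With x = 1.751:
  4 − x² = 4 − (1.751)² = 4 − 3.066001 = 0.933999.
  √(4 − x²) = 0.966436.
  1/(2π) = 0.159155.
  ρ_sc(1.751) = 0.159155 · 0.966436 = 0.153813.

Rounded to 5 decimal places: ρ_sc(1.751) ≈ 0.15381.


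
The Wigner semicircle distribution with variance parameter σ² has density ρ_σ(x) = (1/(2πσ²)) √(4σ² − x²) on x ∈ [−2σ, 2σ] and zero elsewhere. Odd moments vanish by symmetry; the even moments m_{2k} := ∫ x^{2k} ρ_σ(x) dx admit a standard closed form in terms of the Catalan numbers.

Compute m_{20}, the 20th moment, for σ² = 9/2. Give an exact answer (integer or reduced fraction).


By the scaled semicircle moment identity, m_{2k} = σ^{2k} · C_k with k = 10.
C_10 = (1/(k+1)) · C(2k, k) = (1/11) · C(20, 10) = (1/11) · 184756 = 16796.
σ^{2k} = (σ²)^k = (9/2)^10 = 3486784401/1024.

Therefore m_{20} = σ^{20} · C_10 = (3486784401/1024) · 16796 = 14641007699799/256.


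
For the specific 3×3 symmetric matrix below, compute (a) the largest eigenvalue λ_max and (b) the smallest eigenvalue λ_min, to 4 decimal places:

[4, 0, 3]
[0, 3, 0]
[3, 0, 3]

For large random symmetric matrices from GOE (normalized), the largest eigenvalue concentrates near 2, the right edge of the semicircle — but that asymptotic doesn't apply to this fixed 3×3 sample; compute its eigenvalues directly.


Since M is real symmetric, all three eigenvalues are real; they are the roots of det(λI − M) = λ³ − (tr M) λ² + s λ − det M, where s is the sum of the principal 2×2 minors.
tr M = 4 + 3 + 3 = 10.
s = (4·3 − 0²) + (4·3 − 3²) + (3·3 − 0²) = 12 + 3 + 9 = 24.
det M (expand along row 1) = 4·9 − 0·0 + 3·(-9) = 9.
Characteristic polynomial: λ³ − 10λ² + 24λ − 9 = 0.
Substitute λ = y + (tr M)/3 = y + 3.333333 to remove the quadratic term: y³ + p·y + q = 0 with p = s − (tr M)²/3 = -9.333333 and q = −2(tr M)³/27 + (tr M)·s/3 − det M = -3.074074.
Three real roots ⇒ use the trigonometric (Viète) form: r = 2√(−p/3) = 3.527668, φ = arccos(3q/(p·r)) = arccos(0.280099) = 1.286899 rad.
y_k = r·cos(φ/3 − 2πk/3) for k = 0, 1, 2 gives y = 3.208048, -0.333333, -2.874715.
λ_k = y_k + 3.333333 gives λ = 6.5414, 3.0000, 0.4586 (check: the sum is 10.0000 = tr M).

Hence λ_max = 6.5414 and λ_min = 0.4586.


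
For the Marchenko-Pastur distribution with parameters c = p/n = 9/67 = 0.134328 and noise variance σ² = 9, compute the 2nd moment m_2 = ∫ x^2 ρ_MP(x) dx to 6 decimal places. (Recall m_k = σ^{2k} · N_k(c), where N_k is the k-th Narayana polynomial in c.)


E[X²] = σ⁴ (1 + c) (second MP moment). With σ² = 9 (so σ⁴ = 81) and c = 9/67 = 0.134328: E[X²] = 81 · (1 + 0.134328) = 81 · 1.134328.

So E[X^2] = 91.880597.


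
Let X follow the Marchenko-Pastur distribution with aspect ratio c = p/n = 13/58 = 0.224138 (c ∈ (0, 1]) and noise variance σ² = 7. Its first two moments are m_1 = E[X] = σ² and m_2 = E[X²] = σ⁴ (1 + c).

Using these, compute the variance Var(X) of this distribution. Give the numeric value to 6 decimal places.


m_1 = E[X] = σ² = 7, so m_1² = 49.
m_2 = E[X²] = σ⁴ (1 + c) = 49 · (1 + 0.224138) = 49 · 1.224138 = 59.982759.
(Note m_2 − m_1² simplifies to c · σ⁴ = 0.224138 · 49.)

Var(X) = m_2 − m_1² = 59.982759 − 49 = 10.982759.


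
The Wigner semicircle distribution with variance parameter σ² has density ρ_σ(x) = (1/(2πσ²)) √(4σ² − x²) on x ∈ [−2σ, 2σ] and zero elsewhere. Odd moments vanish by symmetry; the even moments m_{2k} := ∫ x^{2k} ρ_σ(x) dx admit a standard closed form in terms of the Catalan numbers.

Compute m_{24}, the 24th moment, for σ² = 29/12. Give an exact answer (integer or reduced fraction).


By the scaled semicircle moment identity, m_{2k} = σ^{2k} · C_k with k = 12.
C_12 = (1/(k+1)) · C(2k, k) = (1/13) · C(24, 12) = (1/13) · 2704156 = 208012.
σ^{2k} = (σ²)^k = (29/12)^12 = 353814783205469041/8916100448256.

Therefore m_{24} = σ^{24} · C_12 = (353814783205469041/8916100448256) · 208012 = 18399430171034006539123/2229025112064.


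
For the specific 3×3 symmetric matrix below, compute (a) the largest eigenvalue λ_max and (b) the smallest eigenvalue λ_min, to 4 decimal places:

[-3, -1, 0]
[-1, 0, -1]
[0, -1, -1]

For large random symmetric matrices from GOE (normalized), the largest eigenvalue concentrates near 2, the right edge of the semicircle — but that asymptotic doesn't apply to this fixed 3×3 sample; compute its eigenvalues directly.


Since M is real symmetric, all three eigenvalues are real; they are the roots of det(λI − M) = λ³ − (tr M) λ² + s λ − det M, where s is the sum of the principal 2×2 minors.
tr M = -3 + 0 + (-1) = -4.
s = ((-3)·0 − (-1)²) + ((-3)·(-1) − 0²) + (0·(-1) − (-1)²) = -1 + 3 + (-1) = 1.
det M (expand along row 1) = (-3)·(-1) − (-1)·1 + 0·1 = 4.
Characteristic polynomial: λ³ + 4λ² + λ − 4 = 0.
Substitute λ = y + (tr M)/3 = y − 1.333333 to remove the quadratic term: y³ + p·y + q = 0 with p = s − (tr M)²/3 = -4.333333 and q = −2(tr M)³/27 + (tr M)·s/3 − det M = -0.592593.
Three real roots ⇒ use the trigonometric (Viète) form: r = 2√(−p/3) = 2.403701, φ = arccos(3q/(p·r)) = arccos(0.170677) = 1.399280 rad.
y_k = r·cos(φ/3 − 2πk/3) for k = 0, 1, 2 gives y = 2.146940, -0.137350, -2.009590.
λ_k = y_k − 1.333333 gives λ = 0.8136, -1.4707, -3.3429 (check: the sum is -4.0000 = tr M).

Hence λ_max = 0.8136 and λ_min = -3.3429.


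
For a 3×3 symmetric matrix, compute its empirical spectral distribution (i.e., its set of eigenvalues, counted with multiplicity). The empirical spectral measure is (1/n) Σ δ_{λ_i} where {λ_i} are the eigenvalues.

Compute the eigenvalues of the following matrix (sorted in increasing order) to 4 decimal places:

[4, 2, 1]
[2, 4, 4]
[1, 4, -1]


Since M is real symmetric, all three eigenvalues are real; they are the roots of det(λI − M) = λ³ − (tr M) λ² + s λ − det M, where s is the sum of the principal 2×2 minors.
tr M = 4 + 4 + (-1) = 7.
s = (4·4 − 2²) + (4·(-1) − 1²) + (4·(-1) − 4²) = 12 + (-5) + (-20) = -13.
det M (expand along row 1) = 4·(-20) − 2·(-6) + 1·4 = -64.
Characteristic polynomial: λ³ − 7λ² − 13λ + 64 = 0.
Substitute λ = y + (tr M)/3 = y + 2.333333 to remove the quadratic term: y³ + p·y + q = 0 with p = s − (tr M)²/3 = -29.333333 and q = −2(tr M)³/27 + (tr M)·s/3 − det M = 8.259259.
Three real roots ⇒ use the trigonometric (Viète) form: r = 2√(−p/3) = 6.253888, φ = arccos(3q/(p·r)) = arccos(-0.135067) = 1.706278 rad.
y_k = r·cos(φ/3 − 2πk/3) for k = 0, 1, 2 gives y = 5.269337, 0.282333, -5.551670.
λ_k = y_k + 2.333333 gives λ = 7.6027, 2.6157, -3.2183 (check: the sum is 7.0000 = tr M).

Eigenvalues sorted in increasing order: [-3.2183, 2.6157, 7.6027].


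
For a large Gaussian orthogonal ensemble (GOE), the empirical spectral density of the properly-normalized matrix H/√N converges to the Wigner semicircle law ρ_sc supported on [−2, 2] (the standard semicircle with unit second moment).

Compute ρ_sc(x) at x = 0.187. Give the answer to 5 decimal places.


ρ_sc(x) = (1/(2π)) √(4 − x²). With x = 0.187:
  4 − x² = 4 − (0.187)² = 4 − 0.034969 = 3.965031.
  √(4 − x²) = 1.991239.
  1/(2π) = 0.159155.
  ρ_sc(0.187) = 0.159155 · 1.991239 = 0.316915.

Rounded to 5 decimal places: ρ_sc(0.187) ≈ 0.31692.


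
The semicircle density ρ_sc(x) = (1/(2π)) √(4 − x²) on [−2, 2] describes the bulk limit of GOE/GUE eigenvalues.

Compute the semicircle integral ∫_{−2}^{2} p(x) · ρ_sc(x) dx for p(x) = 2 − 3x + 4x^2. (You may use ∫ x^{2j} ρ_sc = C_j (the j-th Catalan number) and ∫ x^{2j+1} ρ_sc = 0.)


Write p(x) = Σ a_i x^i, split into monomials and integrate each against ρ_sc separately.
Using ∫ x^{2j} ρ_sc = C_j = (1/(j+1)) C(2j, j) (Catalan numbers) and ∫ x^{2j+1} ρ_sc = 0 (odd monomials vanish by symmetry):
  i = 0 (even): a_0 · C_{0} = 2 · 1 = 2
  i = 1 (odd): ∫ x^1 ρ_sc = 0 (vanishes)
  i = 2 (even): a_2 · C_{1} = 4 · 1 = 4

Summing the contributions: ∫_{−2}^{2} p(x) ρ_sc(x) dx = 2 + 4 = 6.


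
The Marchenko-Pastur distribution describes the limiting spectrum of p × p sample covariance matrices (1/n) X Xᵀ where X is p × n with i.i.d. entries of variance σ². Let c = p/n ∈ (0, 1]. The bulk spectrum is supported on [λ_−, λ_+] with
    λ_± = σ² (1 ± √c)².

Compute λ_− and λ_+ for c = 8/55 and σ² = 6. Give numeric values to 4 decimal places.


c = 8/55 = 0.145455; √c = 0.381385.
λ_− = σ² (1 − √c)² = 6 · (1 − 0.381385)² = 6 · (0.618615)² = 2.296107.
λ_+ = σ² (1 + √c)² = 6 · (1 + 0.381385)² = 6 · (1.381385)² = 11.449348.

Rounded to 4 decimal places: λ_− ≈ 2.2961, λ_+ ≈ 11.4493.


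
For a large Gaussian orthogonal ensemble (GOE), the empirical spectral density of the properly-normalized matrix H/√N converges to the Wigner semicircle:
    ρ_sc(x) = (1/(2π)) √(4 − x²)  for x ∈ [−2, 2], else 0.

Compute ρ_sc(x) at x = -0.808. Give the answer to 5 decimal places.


ρ_sc(x) = (1/(2π)) √(4 − x²). With x = -0.808:
  4 − x² = 4 − (-0.808)² = 4 − 0.652864 = 3.347136.
  √(4 − x²) = 1.829518.
  1/(2π) = 0.159155.
  ρ_sc(-0.808) = 0.159155 · 1.829518 = 0.291177.

Rounded to 5 decimal places: ρ_sc(-0.808) ≈ 0.29118.


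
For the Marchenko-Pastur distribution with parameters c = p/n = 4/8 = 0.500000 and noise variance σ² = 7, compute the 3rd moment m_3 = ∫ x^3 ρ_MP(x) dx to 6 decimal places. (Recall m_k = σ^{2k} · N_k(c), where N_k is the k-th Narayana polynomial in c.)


E[X³] = σ⁶ (1 + 3c + c²) (third MP moment). With σ² = 7 (so σ⁶ = 343) and c = 4/8 = 0.500000: E[X³] = 343 · (1 + 3·0.500000 + (0.500000)²) = 343 · 2.750000.

So E[X^3] = 943.250000.


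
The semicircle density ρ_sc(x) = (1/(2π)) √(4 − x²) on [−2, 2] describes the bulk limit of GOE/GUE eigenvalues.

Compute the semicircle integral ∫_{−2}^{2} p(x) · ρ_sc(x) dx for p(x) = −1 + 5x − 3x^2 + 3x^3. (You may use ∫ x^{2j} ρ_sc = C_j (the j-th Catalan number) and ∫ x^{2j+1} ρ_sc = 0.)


Write p(x) = Σ a_i x^i, split into monomials and integrate each against ρ_sc separately.
Using ∫ x^{2j} ρ_sc = C_j = (1/(j+1)) C(2j, j) (Catalan numbers) and ∫ x^{2j+1} ρ_sc = 0 (odd monomials vanish by symmetry):
  i = 0 (even): a_0 · C_{0} = -1 · 1 = -1
  i = 1 (odd): ∫ x^1 ρ_sc = 0 (vanishes)
  i = 2 (even): a_2 · C_{1} = -3 · 1 = -3
  i = 3 (odd): ∫ x^3 ρ_sc = 0 (vanishes)

Summing the contributions: ∫_{−2}^{2} p(x) ρ_sc(x) dx = (-1) + (-3) = -4.


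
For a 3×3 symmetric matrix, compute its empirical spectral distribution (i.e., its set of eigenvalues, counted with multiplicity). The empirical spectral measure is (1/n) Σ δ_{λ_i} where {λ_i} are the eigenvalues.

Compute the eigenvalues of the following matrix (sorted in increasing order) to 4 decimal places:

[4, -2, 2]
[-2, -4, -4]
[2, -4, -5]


Since M is real symmetric, all three eigenvalues are real; they are the roots of det(λI − M) = λ³ − (tr M) λ² + s λ − det M, where s is the sum of the principal 2×2 minors.
tr M = 4 + (-4) + (-5) = -5.
s = (4·(-4) − (-2)²) + (4·(-5) − 2²) + ((-4)·(-5) − (-4)²) = -20 + (-24) + 4 = -40.
det M (expand along row 1) = 4·4 − (-2)·18 + 2·16 = 84.
Characteristic polynomial: λ³ + 5λ² − 40λ − 84 = 0.
Substitute λ = y + (tr M)/3 = y − 1.666667 to remove the quadratic term: y³ + p·y + q = 0 with p = s − (tr M)²/3 = -48.333333 and q = −2(tr M)³/27 + (tr M)·s/3 − det M = -8.074074.
Three real roots ⇒ use the trigonometric (Viète) form: r = 2√(−p/3) = 8.027730, φ = arccos(3q/(p·r)) = arccos(0.062427) = 1.508328 rad.
y_k = r·cos(φ/3 − 2πk/3) for k = 0, 1, 2 gives y = 7.034284, -0.167146, -6.867138.
λ_k = y_k − 1.666667 gives λ = 5.3676, -1.8338, -8.5338 (check: the sum is -5.0000 = tr M).

Eigenvalues sorted in increasing order: [-8.5338, -1.8338, 5.3676].


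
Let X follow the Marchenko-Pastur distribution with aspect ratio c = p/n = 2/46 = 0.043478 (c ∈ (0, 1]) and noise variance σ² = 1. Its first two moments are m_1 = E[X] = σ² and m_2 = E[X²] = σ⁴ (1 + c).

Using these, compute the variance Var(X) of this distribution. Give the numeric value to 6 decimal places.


m_1 = E[X] = σ² = 1, so m_1² = 1.
m_2 = E[X²] = σ⁴ (1 + c) = 1 · (1 + 0.043478) = 1 · 1.043478 = 1.043478.
(Note m_2 − m_1² simplifies to c · σ⁴ = 0.043478 · 1.)

Var(X) = m_2 − m_1² = 1.043478 − 1 = 0.043478.


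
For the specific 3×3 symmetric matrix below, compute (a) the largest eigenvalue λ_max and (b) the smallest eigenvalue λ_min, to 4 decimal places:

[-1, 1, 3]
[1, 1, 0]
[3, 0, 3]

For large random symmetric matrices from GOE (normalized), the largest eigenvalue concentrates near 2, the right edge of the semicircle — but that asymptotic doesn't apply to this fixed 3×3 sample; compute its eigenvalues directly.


Since M is real symmetric, all three eigenvalues are real; they are the roots of det(λI − M) = λ³ − (tr M) λ² + s λ − det M, where s is the sum of the principal 2×2 minors.
tr M = -1 + 1 + 3 = 3.
s = ((-1)·1 − 1²) + ((-1)·3 − 3²) + (1·3 − 0²) = -2 + (-12) + 3 = -11.
det M (expand along row 1) = (-1)·3 − 1·3 + 3·(-3) = -15.
Characteristic polynomial: λ³ − 3λ² − 11λ + 15 = 0.
Substitute λ = y + (tr M)/3 = y + 1.000000 to remove the quadratic term: y³ + p·y + q = 0 with p = s − (tr M)²/3 = -14.000000 and q = −2(tr M)³/27 + (tr M)·s/3 − det M = 2.000000.
Three real roots ⇒ use the trigonometric (Viète) form: r = 2√(−p/3) = 4.320494, φ = arccos(3q/(p·r)) = arccos(-0.099195) = 1.670155 rad.
y_k = r·cos(φ/3 − 2πk/3) for k = 0, 1, 2 gives y = 3.668072, 0.143066, -3.811139.
λ_k = y_k + 1.000000 gives λ = 4.6681, 1.1431, -2.8111 (check: the sum is 3.0000 = tr M).

Hence λ_max = 4.6681 and λ_min = -2.8111.
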